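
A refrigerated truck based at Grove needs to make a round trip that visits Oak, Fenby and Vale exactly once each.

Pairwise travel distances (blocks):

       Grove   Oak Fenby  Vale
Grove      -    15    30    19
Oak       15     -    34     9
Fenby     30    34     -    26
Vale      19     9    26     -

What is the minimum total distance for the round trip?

Grove - Oak - Fenby - Vale - Grove: 15+34+26+19 = 94
Grove - Oak - Vale - Fenby - Grove: 15+9+26+30 = 80
Grove - Fenby - Oak - Vale - Grove: 30+34+9+19 = 92
The minimum is 80.
One optimal route: Grove → Oak → Vale → Fenby → Grove (or its reverse).

80 blocks — the shortest possible round trip.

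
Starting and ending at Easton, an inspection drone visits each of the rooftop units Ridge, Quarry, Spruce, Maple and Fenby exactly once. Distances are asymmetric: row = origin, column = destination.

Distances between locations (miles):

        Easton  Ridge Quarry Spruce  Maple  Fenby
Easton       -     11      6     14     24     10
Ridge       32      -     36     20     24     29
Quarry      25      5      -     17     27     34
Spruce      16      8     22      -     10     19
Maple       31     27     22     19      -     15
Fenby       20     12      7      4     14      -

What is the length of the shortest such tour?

Easton - Ridge - Quarry - Spruce - Maple - Fenby - Easton: 11+36+17+10+15+20 = 109
Easton - Ridge - Quarry - Spruce - Fenby - Maple - Easton: 11+36+17+19+14+31 = 128
Easton - Ridge - Quarry - Maple - Spruce - Fenby - Easton: 11+36+27+19+19+20 = 132
Easton - Ridge - Quarry - Maple - Fenby - Spruce - Easton: 11+36+27+15+4+16 = 109
Easton - Ridge - Quarry - Fenby - Spruce - Maple - Easton: 11+36+34+4+10+31 = 126
Easton - Ridge - Quarry - Fenby - Maple - Spruce - Easton: 11+36+34+14+19+16 = 130
Easton - Ridge - Spruce - Quarry - Maple - Fenby - Easton: 11+20+22+27+15+20 = 115
Easton - Ridge - Spruce - Quarry - Fenby - Maple - Easton: 11+20+22+34+14+31 = 132
Easton - Ridge - Spruce - Maple - Quarry - Fenby - Easton: 11+20+10+22+34+20 = 117
Easton - Ridge - Spruce - Maple - Fenby - Quarry - Easton: 11+20+10+15+7+25 = 88
Easton - Ridge - Spruce - Fenby - Quarry - Maple - Easton: 11+20+19+7+27+31 = 115
Easton - Ridge - Spruce - Fenby - Maple - Quarry - Easton: 11+20+19+14+22+25 = 111
Easton - Ridge - Maple - Quarry - Spruce - Fenby - Easton: 11+24+22+17+19+20 = 113
Easton - Ridge - Maple - Quarry - Fenby - Spruce - Easton: 11+24+22+34+4+16 = 111
… (106 more)
Easton - Quarry - Ridge - Maple - Fenby - Spruce - Easton: 6+5+24+15+4+16 = 70  ← best
The minimum is 70.
One optimal route: Easton → Quarry → Ridge → Maple → Fenby → Spruce → Easton.

70 miles — the shortest possible round trip.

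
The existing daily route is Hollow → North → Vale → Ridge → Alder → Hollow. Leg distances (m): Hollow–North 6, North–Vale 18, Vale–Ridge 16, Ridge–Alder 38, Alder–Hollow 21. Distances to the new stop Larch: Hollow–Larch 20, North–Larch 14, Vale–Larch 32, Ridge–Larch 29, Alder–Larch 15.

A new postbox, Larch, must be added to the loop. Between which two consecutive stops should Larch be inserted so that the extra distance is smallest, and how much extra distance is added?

Insertion cost between consecutive stops i–j is d(i,Larch) + d(Larch,j) − d(i,j):
  between Hollow and North: 20 + 14 − 6 = 28
  between North and Vale: 14 + 32 − 18 = 28
  between Vale and Ridge: 32 + 29 − 16 = 45
  between Ridge and Alder: 29 + 15 − 38 = 6
  between Alder and Hollow: 15 + 20 − 21 = 14
Cheapest insertion is between Ridge and Alder, adding 6.
New total = 99 + 6 = 105.

+6 m — insert Larch between Ridge and Alder.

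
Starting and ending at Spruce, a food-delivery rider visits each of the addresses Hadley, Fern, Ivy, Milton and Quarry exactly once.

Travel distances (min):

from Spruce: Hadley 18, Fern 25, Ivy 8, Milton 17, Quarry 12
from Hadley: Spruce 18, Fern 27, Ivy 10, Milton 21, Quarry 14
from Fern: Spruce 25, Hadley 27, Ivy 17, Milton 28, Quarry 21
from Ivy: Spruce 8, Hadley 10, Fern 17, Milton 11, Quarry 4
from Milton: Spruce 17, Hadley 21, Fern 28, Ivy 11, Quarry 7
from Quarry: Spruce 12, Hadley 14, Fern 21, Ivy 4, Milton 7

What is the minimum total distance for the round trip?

Spruce→Hadley→Fern→Ivy→Milton→Quarry→Spruce: 18+27+17+11+7+12 = 92
Spruce→Hadley→Fern→Ivy→Quarry→Milton→Spruce: 18+27+17+4+7+17 = 90
Spruce→Hadley→Fern→Milton→Ivy→Quarry→Spruce: 18+27+28+11+4+12 = 100
Spruce→Hadley→Fern→Milton→Quarry→Ivy→Spruce: 18+27+28+7+4+8 = 92
Spruce→Hadley→Fern→Quarry→Ivy→Milton→Spruce: 18+27+21+4+11+17 = 98
Spruce→Hadley→Fern→Quarry→Milton→Ivy→Spruce: 18+27+21+7+11+8 = 92
Spruce→Hadley→Ivy→Fern→Milton→Quarry→Spruce: 18+10+17+28+7+12 = 92
Spruce→Hadley→Ivy→Fern→Quarry→Milton→Spruce: 18+10+17+21+7+17 = 90
Spruce→Hadley→Ivy→Milton→Fern→Quarry→Spruce: 18+10+11+28+21+12 = 100
Spruce→Hadley→Ivy→Milton→Quarry→Fern→Spruce: 18+10+11+7+21+25 = 92
Spruce→Hadley→Ivy→Quarry→Fern→Milton→Spruce: 18+10+4+21+28+17 = 98
Spruce→Hadley→Ivy→Quarry→Milton→Fern→Spruce: 18+10+4+7+28+25 = 92
Spruce→Hadley→Milton→Fern→Ivy→Quarry→Spruce: 18+21+28+17+4+12 = 100
Spruce→Hadley→Milton→Fern→Quarry→Ivy→Spruce: 18+21+28+21+4+8 = 100
… (46 more)
The minimum is 90.
One optimal route: Spruce → Hadley → Fern → Ivy → Quarry → Milton → Spruce (or its reverse).

Minimum total distance: 90 min.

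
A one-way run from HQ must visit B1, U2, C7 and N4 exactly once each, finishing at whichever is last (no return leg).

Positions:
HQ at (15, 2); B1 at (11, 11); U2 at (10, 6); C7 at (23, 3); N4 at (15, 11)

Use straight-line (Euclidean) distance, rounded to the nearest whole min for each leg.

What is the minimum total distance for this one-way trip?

There are 4! = 24 possible orderings.
HQ→B1→U2→C7→N4: 10+5+13+11 = 39
HQ→B1→U2→N4→C7: 10+5+7+11 = 33
HQ→B1→C7→U2→N4: 10+14+13+7 = 44
HQ→B1→C7→N4→U2: 10+14+11+7 = 42
HQ→B1→N4→U2→C7: 10+4+7+13 = 34
HQ→B1→N4→C7→U2: 10+4+11+13 = 38
HQ→U2→B1→C7→N4: 6+5+14+11 = 36
HQ→U2→B1→N4→C7: 6+5+4+11 = 26
HQ→U2→C7→B1→N4: 6+13+14+4 = 37
HQ→U2→C7→N4→B1: 6+13+11+4 = 34
HQ→U2→N4→B1→C7: 6+7+4+14 = 31
HQ→U2→N4→C7→B1: 6+7+11+14 = 38
HQ→C7→B1→U2→N4: 8+14+5+7 = 34
HQ→C7→B1→N4→U2: 8+14+4+7 = 33
… (10 more)
The minimum is 26.
One shortest path: HQ → U2 → B1 → N4 → C7.

Minimum one-way distance = 26 min.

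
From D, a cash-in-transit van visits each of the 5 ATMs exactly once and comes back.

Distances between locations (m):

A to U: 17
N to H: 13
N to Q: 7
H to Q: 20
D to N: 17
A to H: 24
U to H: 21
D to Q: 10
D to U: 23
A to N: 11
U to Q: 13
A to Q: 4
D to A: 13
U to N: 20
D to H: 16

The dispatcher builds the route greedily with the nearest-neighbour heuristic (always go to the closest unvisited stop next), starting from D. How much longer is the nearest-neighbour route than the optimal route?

From D: Q=10, A=13, H=16, N=17, U=23 → choose Q (10).
From Q: A=4, N=7, U=13, H=20 → choose A (4).
From A: N=11, U=17, H=24 → choose N (11).
From N: H=13, U=20 → choose H (13).
From H: U=21 → choose U (21).
NN route D → Q → A → N → H → U → D costs 82.
Optimal: D → A → U → Q → N → H → D costs 79 (by enumerating all 60 distinct tours).
Excess = 82 − 79 = 3.

Excess over optimum: 3 m.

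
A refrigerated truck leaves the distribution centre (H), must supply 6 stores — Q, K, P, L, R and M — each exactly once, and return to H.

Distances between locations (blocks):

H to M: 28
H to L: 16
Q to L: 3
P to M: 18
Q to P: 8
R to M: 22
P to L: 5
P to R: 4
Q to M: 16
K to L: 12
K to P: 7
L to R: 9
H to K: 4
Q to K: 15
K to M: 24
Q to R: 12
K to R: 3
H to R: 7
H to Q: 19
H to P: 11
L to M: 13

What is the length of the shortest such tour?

Minimum total distance: 63 blocks.

H→Q→K→P→L→R→M→H: 19+15+7+5+9+22+28 = 105
H→Q→K→P→L→M→R→H: 19+15+7+5+13+22+7 = 88
H→Q→K→P→R→L→M→H: 19+15+7+4+9+13+28 = 95
H→Q→K→P→R→M→L→H: 19+15+7+4+22+13+16 = 96
H→Q→K→P→M→L→R→H: 19+15+7+18+13+9+7 = 88
H→Q→K→P→M→R→L→H: 19+15+7+18+22+9+16 = 106
H→Q→K→L→P→R→M→H: 19+15+12+5+4+22+28 = 105
H→Q→K→L→P→M→R→H: 19+15+12+5+18+22+7 = 98
… (352 more)
H→K→R→P→Q→L→M→H: 4+3+4+8+3+13+28 = 63  ← best
The minimum is 63.
One optimal route: H → K → R → P → Q → L → M → H (or its reverse).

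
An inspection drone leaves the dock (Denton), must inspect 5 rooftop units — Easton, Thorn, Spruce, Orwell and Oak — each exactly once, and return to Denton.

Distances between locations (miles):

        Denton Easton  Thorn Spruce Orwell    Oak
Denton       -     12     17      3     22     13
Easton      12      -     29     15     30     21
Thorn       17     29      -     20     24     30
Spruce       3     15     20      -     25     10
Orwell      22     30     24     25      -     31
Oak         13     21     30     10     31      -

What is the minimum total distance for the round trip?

Denton → Easton → Thorn → Spruce → Orwell → Oak → Denton: 12+29+20+25+31+13 = 130
Denton → Easton → Thorn → Spruce → Oak → Orwell → Denton: 12+29+20+10+31+22 = 124
Denton → Easton → Thorn → Orwell → Spruce → Oak → Denton: 12+29+24+25+10+13 = 113
Denton → Easton → Thorn → Orwell → Oak → Spruce → Denton: 12+29+24+31+10+3 = 109
Denton → Easton → Thorn → Oak → Spruce → Orwell → Denton: 12+29+30+10+25+22 = 128
Denton → Easton → Thorn → Oak → Orwell → Spruce → Denton: 12+29+30+31+25+3 = 130
Denton → Easton → Spruce → Thorn → Orwell → Oak → Denton: 12+15+20+24+31+13 = 115
Denton → Easton → Spruce → Thorn → Oak → Orwell → Denton: 12+15+20+30+31+22 = 130
Denton → Easton → Spruce → Orwell → Thorn → Oak → Denton: 12+15+25+24+30+13 = 119
Denton → Easton → Spruce → Orwell → Oak → Thorn → Denton: 12+15+25+31+30+17 = 130
Denton → Easton → Spruce → Oak → Thorn → Orwell → Denton: 12+15+10+30+24+22 = 113
Denton → Easton → Spruce → Oak → Orwell → Thorn → Denton: 12+15+10+31+24+17 = 109
Denton → Easton → Orwell → Thorn → Spruce → Oak → Denton: 12+30+24+20+10+13 = 109
Denton → Easton → Orwell → Thorn → Oak → Spruce → Denton: 12+30+24+30+10+3 = 109
… (46 more)
Denton → Thorn → Orwell → Easton → Oak → Spruce → Denton: 17+24+30+21+10+3 = 105  ← best
The minimum is 105.
One optimal route: Denton → Thorn → Orwell → Easton → Oak → Spruce → Denton (or its reverse).

Minimum total distance: 105 miles.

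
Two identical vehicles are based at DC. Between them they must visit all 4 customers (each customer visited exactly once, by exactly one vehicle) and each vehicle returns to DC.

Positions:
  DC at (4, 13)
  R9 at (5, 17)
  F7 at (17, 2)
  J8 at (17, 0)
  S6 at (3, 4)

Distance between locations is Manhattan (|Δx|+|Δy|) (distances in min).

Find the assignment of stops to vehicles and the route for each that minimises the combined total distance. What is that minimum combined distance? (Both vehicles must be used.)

Minimum combined distance: 64 min.

Check every non-empty split of the stops between the two vehicles; for each half take its own optimal tour:
  {R9} + {F7, J8, S6}: 10 + 54 = 64
  {F7} + {R9, J8, S6}: 48 + 62 = 110
  {R9, F7} + {J8, S6}: 56 + 54 = 110
  {J8} + {R9, F7, S6}: 52 + 58 = 110
  {R9, J8} + {F7, S6}: 60 + 50 = 110
  {F7, J8} + {R9, S6}: 52 + 30 = 82
  … (7 splits in total)
Best: vehicle 1 DC → R9 → DC = 10; vehicle 2 DC → F7 → J8 → S6 → DC = 54; combined 64.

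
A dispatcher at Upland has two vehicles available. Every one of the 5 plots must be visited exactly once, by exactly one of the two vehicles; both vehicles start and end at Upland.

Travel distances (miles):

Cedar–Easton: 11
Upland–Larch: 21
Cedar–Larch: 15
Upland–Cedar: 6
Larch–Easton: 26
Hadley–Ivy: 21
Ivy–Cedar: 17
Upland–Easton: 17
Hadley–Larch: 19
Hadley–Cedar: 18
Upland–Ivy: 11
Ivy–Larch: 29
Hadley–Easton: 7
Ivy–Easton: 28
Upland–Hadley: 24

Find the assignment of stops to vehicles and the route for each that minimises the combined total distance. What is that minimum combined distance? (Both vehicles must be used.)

86 miles — the smallest possible combined total.

There are 2^4 − 1 = 15 ways to divide the 5 stops into two non-empty groups. For each, the best each vehicle can do is its own shortest tour through its group:
  {Hadley} + {Ivy, Cedar, Larch, Easton}: 48 + 83 = 131
  {Ivy} + {Hadley, Cedar, Larch, Easton}: 22 + 64 = 86
  {Hadley, Ivy} + {Cedar, Larch, Easton}: 56 + 64 = 120
  {Cedar} + {Hadley, Ivy, Larch, Easton}: 12 + 83 = 95
  {Hadley, Cedar} + {Ivy, Larch, Easton}: 48 + 83 = 131
  {Ivy, Cedar} + {Hadley, Larch, Easton}: 34 + 64 = 98
  … (15 splits in total)
Best: vehicle 1 Upland → Ivy → Upland = 22; vehicle 2 Upland → Cedar → Larch → Hadley → Easton → Upland = 64; combined 86.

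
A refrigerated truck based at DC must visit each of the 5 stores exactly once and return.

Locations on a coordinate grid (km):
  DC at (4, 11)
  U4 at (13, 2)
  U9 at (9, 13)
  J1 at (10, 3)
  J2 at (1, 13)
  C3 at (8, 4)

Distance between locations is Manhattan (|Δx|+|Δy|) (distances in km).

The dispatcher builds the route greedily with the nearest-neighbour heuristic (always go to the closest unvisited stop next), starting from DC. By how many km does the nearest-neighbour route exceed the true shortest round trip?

Excess over optimum: 2 km.

DC: J2=5, U9=7, C3=11, J1=14, U4=18 ⇒ J2
J2: U9=8, C3=16, J1=19, U4=23 ⇒ U9
U9: C3=10, J1=11, U4=15 ⇒ C3
C3: J1=3, U4=7 ⇒ J1
J1: U4=4 ⇒ U4
NN route DC → J2 → U9 → C3 → J1 → U4 → DC costs 48.
Optimal: DC → J2 → U9 → U4 → J1 → C3 → DC costs 46 (by enumerating all 60 distinct tours).
Excess = 48 − 46 = 2.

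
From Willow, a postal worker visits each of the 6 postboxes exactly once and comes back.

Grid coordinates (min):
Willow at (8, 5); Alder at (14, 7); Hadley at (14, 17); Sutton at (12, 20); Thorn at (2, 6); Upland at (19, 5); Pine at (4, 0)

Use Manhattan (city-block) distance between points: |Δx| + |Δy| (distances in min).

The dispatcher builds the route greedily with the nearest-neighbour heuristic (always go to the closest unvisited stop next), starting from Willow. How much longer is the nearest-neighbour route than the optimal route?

Willow: Thorn=7, Alder=8, Pine=9, Upland=11, Hadley=18, Sutton=19 ⇒ Thorn
Thorn: Pine=8, Alder=13, Upland=18, Hadley=23, Sutton=24 ⇒ Pine
Pine: Alder=17, Upland=20, Hadley=27, Sutton=28 ⇒ Alder
Alder: Upland=7, Hadley=10, Sutton=15 ⇒ Upland
Upland: Hadley=17, Sutton=22 ⇒ Hadley
Hadley: Sutton=5 ⇒ Sutton
NN route Willow → Thorn → Pine → Alder → Upland → Hadley → Sutton → Willow costs 80.
Optimal: Willow → Upland → Alder → Hadley → Sutton → Thorn → Pine → Willow costs 74 (by enumerating all 360 distinct tours).
Excess = 80 − 74 = 6.

6 min longer than the optimal tour.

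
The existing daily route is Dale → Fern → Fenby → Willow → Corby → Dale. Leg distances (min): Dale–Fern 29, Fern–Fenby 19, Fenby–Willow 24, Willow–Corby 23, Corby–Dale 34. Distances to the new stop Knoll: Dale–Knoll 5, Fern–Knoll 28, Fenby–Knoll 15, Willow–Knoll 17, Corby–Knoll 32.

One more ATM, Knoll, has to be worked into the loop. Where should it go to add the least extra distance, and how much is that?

Adding 3 min by placing Knoll on the Corby–Dale leg.

Insertion cost between consecutive stops i–j is d(i,Knoll) + d(Knoll,j) − d(i,j):
  between Dale and Fern: 5 + 28 − 29 = 4
  between Fern and Fenby: 28 + 15 − 19 = 24
  between Fenby and Willow: 15 + 17 − 24 = 8
  between Willow and Corby: 17 + 32 − 23 = 26
  between Corby and Dale: 32 + 5 − 34 = 3
Cheapest insertion is between Corby and Dale, adding 3.
New total = 129 + 3 = 132.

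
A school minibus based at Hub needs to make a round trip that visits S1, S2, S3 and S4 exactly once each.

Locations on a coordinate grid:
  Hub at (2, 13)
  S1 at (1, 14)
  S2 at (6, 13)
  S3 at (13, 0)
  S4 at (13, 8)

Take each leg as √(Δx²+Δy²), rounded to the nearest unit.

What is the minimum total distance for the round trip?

Minimum total distance: 40.

Hub→S1→S2→S3→S4→Hub: 1+5+15+8+12 = 41
Hub→S1→S2→S4→S3→Hub: 1+5+9+8+17 = 40
Hub→S1→S3→S2→S4→Hub: 1+18+15+9+12 = 55
Hub→S1→S3→S4→S2→Hub: 1+18+8+9+4 = 40
Hub→S1→S4→S2→S3→Hub: 1+13+9+15+17 = 55
Hub→S1→S4→S3→S2→Hub: 1+13+8+15+4 = 41
Hub→S2→S1→S3→S4→Hub: 4+5+18+8+12 = 47
Hub→S2→S1→S4→S3→Hub: 4+5+13+8+17 = 47
Hub→S2→S3→S1→S4→Hub: 4+15+18+13+12 = 62
Hub→S2→S4→S1→S3→Hub: 4+9+13+18+17 = 61
Hub→S3→S1→S2→S4→Hub: 17+18+5+9+12 = 61
Hub→S3→S2→S1→S4→Hub: 17+15+5+13+12 = 62
The minimum is 40.
One optimal route: Hub → S1 → S2 → S4 → S3 → Hub (or its reverse).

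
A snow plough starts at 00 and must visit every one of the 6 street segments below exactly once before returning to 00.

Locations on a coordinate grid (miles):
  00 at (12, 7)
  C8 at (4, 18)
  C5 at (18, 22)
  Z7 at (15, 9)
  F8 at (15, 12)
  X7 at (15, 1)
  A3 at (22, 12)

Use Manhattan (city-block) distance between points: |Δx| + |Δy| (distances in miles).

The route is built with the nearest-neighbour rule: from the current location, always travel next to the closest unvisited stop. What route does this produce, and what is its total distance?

Nearest-neighbour total = 84 miles; route 00 → Z7 → F8 → A3 → C5 → C8 → X7 → 00.

From 00: distances to unvisited — Z7=5, F8=8, X7=9, A3=15, C8=19, C5=21. Nearest is Z7 (5).
From Z7: distances to unvisited — F8=3, X7=8, A3=10, C5=16, C8=20. Nearest is F8 (3).
From F8: distances to unvisited — A3=7, X7=11, C5=13, C8=17. Nearest is A3 (7).
From A3: distances to unvisited — C5=14, X7=18, C8=24. Nearest is C5 (14).
From C5: distances to unvisited — C8=18, X7=24. Nearest is C8 (18).
From C8: distances to unvisited — X7=28. Nearest is X7 (28).
Return X7→00: 9.
Total = 5 + 3 + 7 + 14 + 18 + 28 + 9 = 84.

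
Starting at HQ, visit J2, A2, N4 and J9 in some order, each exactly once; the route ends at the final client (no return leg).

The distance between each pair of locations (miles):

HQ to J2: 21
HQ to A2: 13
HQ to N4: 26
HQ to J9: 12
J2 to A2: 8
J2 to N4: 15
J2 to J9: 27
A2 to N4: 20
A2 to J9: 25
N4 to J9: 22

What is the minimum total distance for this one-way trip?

Minimum one-way distance = 57 miles.

There are 4! = 24 possible orderings.
HQ→J2→A2→N4→J9: 21+8+20+22 = 71
HQ→J2→A2→J9→N4: 21+8+25+22 = 76
HQ→J2→N4→A2→J9: 21+15+20+25 = 81
HQ→J2→N4→J9→A2: 21+15+22+25 = 83
HQ→J2→J9→A2→N4: 21+27+25+20 = 93
HQ→J2→J9→N4→A2: 21+27+22+20 = 90
HQ→A2→J2→N4→J9: 13+8+15+22 = 58
HQ→A2→J2→J9→N4: 13+8+27+22 = 70
HQ→A2→N4→J2→J9: 13+20+15+27 = 75
HQ→A2→N4→J9→J2: 13+20+22+27 = 82
HQ→A2→J9→J2→N4: 13+25+27+15 = 80
HQ→A2→J9→N4→J2: 13+25+22+15 = 75
HQ→N4→J2→A2→J9: 26+15+8+25 = 74
HQ→N4→J2→J9→A2: 26+15+27+25 = 93
… (10 more)
HQ→J9→N4→J2→A2: 12+22+15+8 = 57  ← best
The minimum is 57.
One shortest path: HQ → J9 → N4 → J2 → A2.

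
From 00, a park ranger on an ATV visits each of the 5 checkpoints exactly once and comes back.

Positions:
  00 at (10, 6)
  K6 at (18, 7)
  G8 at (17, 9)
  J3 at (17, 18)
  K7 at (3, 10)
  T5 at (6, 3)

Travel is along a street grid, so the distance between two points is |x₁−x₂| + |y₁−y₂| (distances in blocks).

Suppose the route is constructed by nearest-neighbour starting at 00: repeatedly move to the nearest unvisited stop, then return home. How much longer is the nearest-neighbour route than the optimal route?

00: T5=7, K6=9, G8=10, K7=11, J3=19 ⇒ T5
T5: K7=10, K6=16, G8=17, J3=26 ⇒ K7
K7: G8=15, K6=18, J3=22 ⇒ G8
G8: K6=3, J3=9 ⇒ K6
K6: J3=12 ⇒ J3
NN route 00 → T5 → K7 → G8 → K6 → J3 → 00 costs 66.
Optimal: 00 → K6 → G8 → J3 → K7 → T5 → 00 costs 60 (by enumerating all 60 distinct tours).
Excess = 66 − 60 = 6.

6 blocks longer than the optimal tour.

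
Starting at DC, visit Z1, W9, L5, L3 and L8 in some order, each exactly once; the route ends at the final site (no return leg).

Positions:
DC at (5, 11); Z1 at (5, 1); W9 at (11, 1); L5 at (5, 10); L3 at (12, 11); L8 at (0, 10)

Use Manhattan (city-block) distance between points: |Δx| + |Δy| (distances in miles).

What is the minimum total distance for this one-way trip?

There are 5! = 120 possible orderings.
DC→Z1→W9→L5→L3→L8: 10+6+15+8+13 = 52
DC→Z1→W9→L5→L8→L3: 10+6+15+5+13 = 49
DC→Z1→W9→L3→L5→L8: 10+6+11+8+5 = 40
DC→Z1→W9→L3→L8→L5: 10+6+11+13+5 = 45
DC→Z1→W9→L8→L5→L3: 10+6+20+5+8 = 49
DC→Z1→W9→L8→L3→L5: 10+6+20+13+8 = 57
DC→Z1→L5→W9→L3→L8: 10+9+15+11+13 = 58
DC→Z1→L5→W9→L8→L3: 10+9+15+20+13 = 67
DC→Z1→L5→L3→W9→L8: 10+9+8+11+20 = 58
DC→Z1→L5→L3→L8→W9: 10+9+8+13+20 = 60
DC→Z1→L5→L8→W9→L3: 10+9+5+20+11 = 55
DC→Z1→L5→L8→L3→W9: 10+9+5+13+11 = 48
DC→Z1→L3→W9→L5→L8: 10+17+11+15+5 = 58
DC→Z1→L3→W9→L8→L5: 10+17+11+20+5 = 63
… (106 more)
DC→L5→L8→L3→W9→Z1: 1+5+13+11+6 = 36  ← best
The minimum is 36.
One shortest path: DC → L5 → L8 → L3 → W9 → Z1.

Minimum one-way distance = 36 miles.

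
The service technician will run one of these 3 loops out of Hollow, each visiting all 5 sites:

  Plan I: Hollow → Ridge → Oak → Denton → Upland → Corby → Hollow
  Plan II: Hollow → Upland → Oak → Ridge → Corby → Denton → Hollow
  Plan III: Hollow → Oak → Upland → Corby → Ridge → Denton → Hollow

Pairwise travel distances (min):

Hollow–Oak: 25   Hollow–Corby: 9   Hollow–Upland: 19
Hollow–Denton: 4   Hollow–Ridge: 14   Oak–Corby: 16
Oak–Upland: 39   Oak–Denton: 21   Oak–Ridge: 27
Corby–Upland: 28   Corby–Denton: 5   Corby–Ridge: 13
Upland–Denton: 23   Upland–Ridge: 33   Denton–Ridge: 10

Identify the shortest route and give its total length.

Shortest is Plan II, total 107 min.

Plan I: 14 + 27 + 21 + 23 + 28 + 9 = 122
Plan II: 19 + 39 + 27 + 13 + 5 + 4 = 107
Plan III: 25 + 39 + 28 + 13 + 10 + 4 = 119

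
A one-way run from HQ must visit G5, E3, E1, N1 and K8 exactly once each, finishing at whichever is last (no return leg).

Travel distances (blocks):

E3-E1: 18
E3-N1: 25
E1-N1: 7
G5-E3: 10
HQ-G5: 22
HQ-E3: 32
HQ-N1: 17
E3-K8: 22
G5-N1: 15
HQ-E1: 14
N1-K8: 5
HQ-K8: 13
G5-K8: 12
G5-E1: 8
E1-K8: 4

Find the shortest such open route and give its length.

Minimum one-way distance = 43 blocks.

There are 5! = 120 possible orderings.
HQ → G5 → E3 → E1 → N1 → K8: 22+10+18+7+5 = 62
HQ → G5 → E3 → E1 → K8 → N1: 22+10+18+4+5 = 59
HQ → G5 → E3 → N1 → E1 → K8: 22+10+25+7+4 = 68
HQ → G5 → E3 → N1 → K8 → E1: 22+10+25+5+4 = 66
HQ → G5 → E3 → K8 → E1 → N1: 22+10+22+4+7 = 65
HQ → G5 → E3 → K8 → N1 → E1: 22+10+22+5+7 = 66
HQ → G5 → E1 → E3 → N1 → K8: 22+8+18+25+5 = 78
HQ → G5 → E1 → E3 → K8 → N1: 22+8+18+22+5 = 75
HQ → G5 → E1 → N1 → E3 → K8: 22+8+7+25+22 = 84
HQ → G5 → E1 → N1 → K8 → E3: 22+8+7+5+22 = 64
HQ → G5 → E1 → K8 → E3 → N1: 22+8+4+22+25 = 81
HQ → G5 → E1 → K8 → N1 → E3: 22+8+4+5+25 = 64
HQ → G5 → N1 → E3 → E1 → K8: 22+15+25+18+4 = 84
HQ → G5 → N1 → E3 → K8 → E1: 22+15+25+22+4 = 88
… (106 more)
HQ → K8 → N1 → E1 → G5 → E3: 13+5+7+8+10 = 43  ← best
The minimum is 43.
One shortest path: HQ → K8 → N1 → E1 → G5 → E3.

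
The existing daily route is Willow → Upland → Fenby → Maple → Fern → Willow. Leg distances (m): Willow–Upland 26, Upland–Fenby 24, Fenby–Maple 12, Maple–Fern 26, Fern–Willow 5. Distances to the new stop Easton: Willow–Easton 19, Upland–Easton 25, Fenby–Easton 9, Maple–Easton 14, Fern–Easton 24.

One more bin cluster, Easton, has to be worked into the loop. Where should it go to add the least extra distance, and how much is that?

Minimum extra distance: 10 m, inserting Easton between Upland and Fenby.

Insertion cost between consecutive stops i–j is d(i,Easton) + d(Easton,j) − d(i,j):
  between Willow and Upland: 19 + 25 − 26 = 18
  between Upland and Fenby: 25 + 9 − 24 = 10
  between Fenby and Maple: 9 + 14 − 12 = 11
  between Maple and Fern: 14 + 24 − 26 = 12
  between Fern and Willow: 24 + 19 − 5 = 38
Cheapest insertion is between Upland and Fenby, adding 10.
New total = 93 + 10 = 103.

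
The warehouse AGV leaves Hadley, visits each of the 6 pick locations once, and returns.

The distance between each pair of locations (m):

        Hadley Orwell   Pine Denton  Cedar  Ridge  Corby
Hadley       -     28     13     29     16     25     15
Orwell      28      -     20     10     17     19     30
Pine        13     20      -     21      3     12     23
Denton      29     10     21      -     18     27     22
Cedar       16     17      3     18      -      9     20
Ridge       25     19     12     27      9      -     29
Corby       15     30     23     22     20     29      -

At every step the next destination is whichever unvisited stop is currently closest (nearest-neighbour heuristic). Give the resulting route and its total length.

Nearest-neighbour total = 91 m; route Hadley → Pine → Cedar → Ridge → Orwell → Denton → Corby → Hadley.

From Hadley: distances to unvisited — Pine=13, Corby=15, Cedar=16, Ridge=25, Orwell=28, Denton=29. Nearest is Pine (13).
From Pine: distances to unvisited — Cedar=3, Ridge=12, Orwell=20, Denton=21, Corby=23. Nearest is Cedar (3).
From Cedar: distances to unvisited — Ridge=9, Orwell=17, Denton=18, Corby=20. Nearest is Ridge (9).
From Ridge: distances to unvisited — Orwell=19, Denton=27, Corby=29. Nearest is Orwell (19).
From Orwell: distances to unvisited — Denton=10, Corby=30. Nearest is Denton (10).
From Denton: distances to unvisited — Corby=22. Nearest is Corby (22).
Return Corby→Hadley: 15.
Total = 13 + 3 + 9 + 19 + 10 + 22 + 15 = 91.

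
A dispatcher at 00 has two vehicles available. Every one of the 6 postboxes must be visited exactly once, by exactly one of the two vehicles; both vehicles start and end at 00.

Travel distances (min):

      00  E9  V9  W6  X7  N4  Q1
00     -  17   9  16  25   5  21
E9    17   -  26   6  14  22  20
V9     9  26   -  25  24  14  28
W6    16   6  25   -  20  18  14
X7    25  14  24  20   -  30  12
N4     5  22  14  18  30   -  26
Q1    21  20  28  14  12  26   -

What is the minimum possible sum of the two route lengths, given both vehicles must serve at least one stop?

There are 2^5 − 1 = 31 ways to divide the 6 stops into two non-empty groups. For each, the best each vehicle can do is its own shortest tour through its group:
  {E9} + {V9, W6, X7, N4, Q1}: 34 + 82 = 116
  {V9} + {E9, W6, X7, N4, Q1}: 18 + 76 = 94
  {E9, V9} + {W6, X7, N4, Q1}: 52 + 74 = 126
  {W6} + {E9, V9, X7, N4, Q1}: 32 + 90 = 122
  {E9, W6} + {V9, X7, N4, Q1}: 39 + 76 = 115
  {V9, W6} + {E9, X7, N4, Q1}: 50 + 74 = 124
  … (31 splits in total)
  {N4} + {E9, V9, W6, X7, Q1}: 10 + 82 = 92  ← best
Best: vehicle 1 00 → N4 → 00 = 10; vehicle 2 00 → E9 → W6 → Q1 → X7 → V9 → 00 = 82; combined 92.

Minimum combined distance: 92 min.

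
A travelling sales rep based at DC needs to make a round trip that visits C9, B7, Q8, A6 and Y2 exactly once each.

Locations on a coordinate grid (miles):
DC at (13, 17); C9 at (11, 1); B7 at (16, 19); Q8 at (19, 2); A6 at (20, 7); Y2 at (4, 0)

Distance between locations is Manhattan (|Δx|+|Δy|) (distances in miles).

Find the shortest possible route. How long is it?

DC → C9 → B7 → Q8 → A6 → Y2 → DC: 18+23+20+6+23+26 = 116
DC → C9 → B7 → Q8 → Y2 → A6 → DC: 18+23+20+17+23+17 = 118
DC → C9 → B7 → A6 → Q8 → Y2 → DC: 18+23+16+6+17+26 = 106
DC → C9 → B7 → A6 → Y2 → Q8 → DC: 18+23+16+23+17+21 = 118
DC → C9 → B7 → Y2 → Q8 → A6 → DC: 18+23+31+17+6+17 = 112
DC → C9 → B7 → Y2 → A6 → Q8 → DC: 18+23+31+23+6+21 = 122
DC → C9 → Q8 → B7 → A6 → Y2 → DC: 18+9+20+16+23+26 = 112
DC → C9 → Q8 → B7 → Y2 → A6 → DC: 18+9+20+31+23+17 = 118
DC → C9 → Q8 → A6 → B7 → Y2 → DC: 18+9+6+16+31+26 = 106
DC → C9 → Q8 → A6 → Y2 → B7 → DC: 18+9+6+23+31+5 = 92
DC → C9 → Q8 → Y2 → B7 → A6 → DC: 18+9+17+31+16+17 = 108
DC → C9 → Q8 → Y2 → A6 → B7 → DC: 18+9+17+23+16+5 = 88
DC → C9 → A6 → B7 → Q8 → Y2 → DC: 18+15+16+20+17+26 = 112
DC → C9 → A6 → B7 → Y2 → Q8 → DC: 18+15+16+31+17+21 = 118
… (46 more)
DC → C9 → Y2 → Q8 → A6 → B7 → DC: 18+8+17+6+16+5 = 70  ← best
The minimum is 70.
One optimal route: DC → C9 → Y2 → Q8 → A6 → B7 → DC (or its reverse).

Shortest round trip = 70 miles.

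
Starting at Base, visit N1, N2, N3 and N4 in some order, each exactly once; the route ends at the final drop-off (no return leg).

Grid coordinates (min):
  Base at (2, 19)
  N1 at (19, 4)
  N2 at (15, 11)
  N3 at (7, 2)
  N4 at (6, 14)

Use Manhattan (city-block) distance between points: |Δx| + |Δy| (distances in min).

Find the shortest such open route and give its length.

There are 4! = 24 possible orderings.
Base→N1→N2→N3→N4: 32+11+17+13 = 73
Base→N1→N2→N4→N3: 32+11+12+13 = 68
Base→N1→N3→N2→N4: 32+14+17+12 = 75
Base→N1→N3→N4→N2: 32+14+13+12 = 71
Base→N1→N4→N2→N3: 32+23+12+17 = 84
Base→N1→N4→N3→N2: 32+23+13+17 = 85
Base→N2→N1→N3→N4: 21+11+14+13 = 59
Base→N2→N1→N4→N3: 21+11+23+13 = 68
Base→N2→N3→N1→N4: 21+17+14+23 = 75
Base→N2→N3→N4→N1: 21+17+13+23 = 74
Base→N2→N4→N1→N3: 21+12+23+14 = 70
Base→N2→N4→N3→N1: 21+12+13+14 = 60
Base→N3→N1→N2→N4: 22+14+11+12 = 59
Base→N3→N1→N4→N2: 22+14+23+12 = 71
… (10 more)
Base→N4→N2→N1→N3: 9+12+11+14 = 46  ← best
The minimum is 46.
One shortest path: Base → N4 → N2 → N1 → N3.

Minimum one-way distance = 46 min.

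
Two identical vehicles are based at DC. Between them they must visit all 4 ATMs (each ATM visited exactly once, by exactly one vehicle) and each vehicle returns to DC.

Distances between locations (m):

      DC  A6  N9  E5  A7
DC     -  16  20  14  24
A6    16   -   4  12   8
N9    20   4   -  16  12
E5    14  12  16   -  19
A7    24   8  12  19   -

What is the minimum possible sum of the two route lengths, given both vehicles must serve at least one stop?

Try each way of splitting the stops between the two vehicles (each non-empty) and, for each split, find the best tour for each vehicle:
  {A6} + {N9, E5, A7}: 32 + 65 = 97
  {N9} + {A6, E5, A7}: 40 + 57 = 97
  {A6, N9} + {E5, A7}: 40 + 57 = 97
  {E5} + {A6, N9, A7}: 28 + 56 = 84
  {A6, E5} + {N9, A7}: 42 + 56 = 98
  {N9, E5} + {A6, A7}: 50 + 48 = 98
  … (7 splits in total)
Best: vehicle 1 DC → E5 → DC = 28; vehicle 2 DC → A6 → N9 → A7 → DC = 56; combined 84.

Minimum combined distance: 84 m.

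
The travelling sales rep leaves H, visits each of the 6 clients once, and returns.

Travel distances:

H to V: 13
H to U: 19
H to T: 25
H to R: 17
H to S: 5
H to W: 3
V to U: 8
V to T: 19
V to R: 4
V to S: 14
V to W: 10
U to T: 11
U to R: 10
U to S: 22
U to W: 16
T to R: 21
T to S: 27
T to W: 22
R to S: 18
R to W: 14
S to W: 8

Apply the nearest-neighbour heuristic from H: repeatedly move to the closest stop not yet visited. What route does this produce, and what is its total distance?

From H: distances to unvisited — W=3, S=5, V=13, R=17, U=19, T=25. Nearest is W (3).
From W: distances to unvisited — S=8, V=10, R=14, U=16, T=22. Nearest is S (8).
From S: distances to unvisited — V=14, R=18, U=22, T=27. Nearest is V (14).
From V: distances to unvisited — R=4, U=8, T=19. Nearest is R (4).
From R: distances to unvisited — U=10, T=21. Nearest is U (10).
From U: distances to unvisited — T=11. Nearest is T (11).
Return T→H: 25.
Total = 3 + 8 + 14 + 4 + 10 + 11 + 25 = 75.

75 along H → W → S → V → R → U → T → H.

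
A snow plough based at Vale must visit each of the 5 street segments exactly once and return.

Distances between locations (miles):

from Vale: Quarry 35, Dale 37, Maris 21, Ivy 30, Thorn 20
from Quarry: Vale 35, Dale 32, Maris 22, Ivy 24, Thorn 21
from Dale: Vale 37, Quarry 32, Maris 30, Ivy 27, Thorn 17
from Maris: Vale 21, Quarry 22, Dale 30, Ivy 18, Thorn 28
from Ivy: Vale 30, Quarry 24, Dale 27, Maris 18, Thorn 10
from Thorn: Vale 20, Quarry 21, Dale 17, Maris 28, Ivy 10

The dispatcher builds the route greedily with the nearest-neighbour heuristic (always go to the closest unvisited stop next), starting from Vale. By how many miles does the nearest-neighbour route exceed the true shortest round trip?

The nearest-neighbour route is 8 miles longer than optimal.

Vale: Thorn=20, Maris=21, Ivy=30, Quarry=35, Dale=37 ⇒ Thorn
Thorn: Ivy=10, Dale=17, Quarry=21, Maris=28 ⇒ Ivy
Ivy: Maris=18, Quarry=24, Dale=27 ⇒ Maris
Maris: Quarry=22, Dale=30 ⇒ Quarry
Quarry: Dale=32 ⇒ Dale
NN route Vale → Thorn → Ivy → Maris → Quarry → Dale → Vale costs 139.
Optimal: Vale → Dale → Thorn → Ivy → Quarry → Maris → Vale costs 131 (by enumerating all 60 distinct tours).
Excess = 139 − 131 = 8.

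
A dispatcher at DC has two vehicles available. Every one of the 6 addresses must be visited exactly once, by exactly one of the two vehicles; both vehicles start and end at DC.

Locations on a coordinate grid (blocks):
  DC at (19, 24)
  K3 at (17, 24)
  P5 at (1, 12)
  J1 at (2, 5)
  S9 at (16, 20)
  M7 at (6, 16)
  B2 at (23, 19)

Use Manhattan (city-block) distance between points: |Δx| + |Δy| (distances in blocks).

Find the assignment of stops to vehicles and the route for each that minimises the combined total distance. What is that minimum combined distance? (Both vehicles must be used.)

Check every non-empty split of the stops between the two vehicles; for each half take its own optimal tour:
  {K3} + {P5, J1, S9, M7, B2}: 4 + 82 = 86
  {P5} + {K3, J1, S9, M7, B2}: 60 + 80 = 140
  {K3, P5} + {J1, S9, M7, B2}: 60 + 80 = 140
  {J1} + {K3, P5, S9, M7, B2}: 72 + 68 = 140
  {K3, J1} + {P5, S9, M7, B2}: 72 + 68 = 140
  {P5, J1} + {K3, S9, M7, B2}: 74 + 50 = 124
  … (31 splits in total)
Best: vehicle 1 DC → K3 → DC = 4; vehicle 2 DC → S9 → P5 → J1 → M7 → B2 → DC = 82; combined 86.

Minimum combined distance: 86 blocks.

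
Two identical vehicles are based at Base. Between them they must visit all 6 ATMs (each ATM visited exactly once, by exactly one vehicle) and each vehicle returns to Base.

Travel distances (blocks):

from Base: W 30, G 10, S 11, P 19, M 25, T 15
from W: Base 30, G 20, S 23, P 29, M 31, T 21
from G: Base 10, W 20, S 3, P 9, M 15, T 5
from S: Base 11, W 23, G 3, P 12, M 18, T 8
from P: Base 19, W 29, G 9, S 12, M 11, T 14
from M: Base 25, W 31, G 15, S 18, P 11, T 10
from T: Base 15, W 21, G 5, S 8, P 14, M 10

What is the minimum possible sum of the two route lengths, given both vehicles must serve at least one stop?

113 blocks — the smallest possible combined total.

Try each way of splitting the stops between the two vehicles (each non-empty) and, for each split, find the best tour for each vehicle:
  {W} + {G, S, P, M, T}: 60 + 59 = 119
  {G} + {W, S, P, M, T}: 20 + 95 = 115
  {W, G} + {S, P, M, T}: 60 + 59 = 119
  {S} + {W, G, P, M, T}: 22 + 91 = 113
  {W, S} + {G, P, M, T}: 64 + 55 = 119
  {G, S} + {W, P, M, T}: 24 + 91 = 115
  … (31 splits in total)
Best: vehicle 1 Base → S → Base = 22; vehicle 2 Base → W → T → M → P → G → Base = 91; combined 113.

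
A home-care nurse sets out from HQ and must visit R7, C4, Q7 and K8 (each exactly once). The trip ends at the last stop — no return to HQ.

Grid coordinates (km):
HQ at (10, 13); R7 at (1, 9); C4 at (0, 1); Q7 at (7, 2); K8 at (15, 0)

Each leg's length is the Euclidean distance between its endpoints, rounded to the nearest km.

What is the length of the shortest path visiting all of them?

There are 4! = 24 possible orderings.
HQ → R7 → C4 → Q7 → K8: 10+8+7+8 = 33
HQ → R7 → C4 → K8 → Q7: 10+8+15+8 = 41
HQ → R7 → Q7 → C4 → K8: 10+9+7+15 = 41
HQ → R7 → Q7 → K8 → C4: 10+9+8+15 = 42
HQ → R7 → K8 → C4 → Q7: 10+17+15+7 = 49
HQ → R7 → K8 → Q7 → C4: 10+17+8+7 = 42
HQ → C4 → R7 → Q7 → K8: 16+8+9+8 = 41
HQ → C4 → R7 → K8 → Q7: 16+8+17+8 = 49
HQ → C4 → Q7 → R7 → K8: 16+7+9+17 = 49
HQ → C4 → Q7 → K8 → R7: 16+7+8+17 = 48
HQ → C4 → K8 → R7 → Q7: 16+15+17+9 = 57
HQ → C4 → K8 → Q7 → R7: 16+15+8+9 = 48
HQ → Q7 → R7 → C4 → K8: 11+9+8+15 = 43
HQ → Q7 → R7 → K8 → C4: 11+9+17+15 = 52
… (10 more)
The minimum is 33.
One shortest path: HQ → R7 → C4 → Q7 → K8.

Minimum one-way distance = 33 km.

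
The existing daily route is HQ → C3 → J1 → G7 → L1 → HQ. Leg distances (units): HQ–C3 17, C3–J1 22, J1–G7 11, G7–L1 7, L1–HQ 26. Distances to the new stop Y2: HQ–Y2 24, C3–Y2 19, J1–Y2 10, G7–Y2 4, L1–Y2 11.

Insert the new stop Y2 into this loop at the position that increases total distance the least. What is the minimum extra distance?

Minimum extra distance: 3, inserting Y2 between J1 and G7.

Insertion cost between consecutive stops i–j is d(i,Y2) + d(Y2,j) − d(i,j):
  between HQ and C3: 24 + 19 − 17 = 26
  between C3 and J1: 19 + 10 − 22 = 7
  between J1 and G7: 10 + 4 − 11 = 3
  between G7 and L1: 4 + 11 − 7 = 8
  between L1 and HQ: 11 + 24 − 26 = 9
Cheapest insertion is between J1 and G7, adding 3.
New total = 83 + 3 = 86.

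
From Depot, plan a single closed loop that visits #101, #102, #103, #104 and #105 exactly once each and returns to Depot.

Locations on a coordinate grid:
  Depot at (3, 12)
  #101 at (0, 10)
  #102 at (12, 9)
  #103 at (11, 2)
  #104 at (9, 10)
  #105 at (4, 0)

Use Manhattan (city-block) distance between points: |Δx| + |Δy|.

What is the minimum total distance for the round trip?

Minimum total distance: 48.

With 5 stops there are 5!/2 = 60 distinct round trips (a route and its reverse cost the same).
Depot - #101 - #102 - #103 - #104 - #105 - Depot: 5+13+8+10+15+13 = 64
Depot - #101 - #102 - #103 - #105 - #104 - Depot: 5+13+8+9+15+8 = 58
Depot - #101 - #102 - #104 - #103 - #105 - Depot: 5+13+4+10+9+13 = 54
Depot - #101 - #102 - #104 - #105 - #103 - Depot: 5+13+4+15+9+18 = 64
Depot - #101 - #102 - #105 - #103 - #104 - Depot: 5+13+17+9+10+8 = 62
Depot - #101 - #102 - #105 - #104 - #103 - Depot: 5+13+17+15+10+18 = 78
Depot - #101 - #103 - #102 - #104 - #105 - Depot: 5+19+8+4+15+13 = 64
Depot - #101 - #103 - #102 - #105 - #104 - Depot: 5+19+8+17+15+8 = 72
Depot - #101 - #103 - #104 - #102 - #105 - Depot: 5+19+10+4+17+13 = 68
Depot - #101 - #103 - #104 - #105 - #102 - Depot: 5+19+10+15+17+12 = 78
Depot - #101 - #103 - #105 - #102 - #104 - Depot: 5+19+9+17+4+8 = 62
Depot - #101 - #103 - #105 - #104 - #102 - Depot: 5+19+9+15+4+12 = 64
Depot - #101 - #104 - #102 - #103 - #105 - Depot: 5+9+4+8+9+13 = 48
Depot - #101 - #104 - #102 - #105 - #103 - Depot: 5+9+4+17+9+18 = 62
… (46 more)
The minimum is 48.
One optimal route: Depot → #101 → #104 → #102 → #103 → #105 → Depot (or its reverse).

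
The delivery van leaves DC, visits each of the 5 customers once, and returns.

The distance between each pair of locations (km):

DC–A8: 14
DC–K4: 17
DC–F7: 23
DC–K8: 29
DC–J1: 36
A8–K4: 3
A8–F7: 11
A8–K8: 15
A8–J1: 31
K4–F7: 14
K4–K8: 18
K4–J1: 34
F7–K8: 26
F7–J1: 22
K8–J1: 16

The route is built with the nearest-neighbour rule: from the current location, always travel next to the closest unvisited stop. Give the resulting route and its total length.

From DC: distances to unvisited — A8=14, K4=17, F7=23, K8=29, J1=36. Nearest is A8 (14).
From A8: distances to unvisited — K4=3, F7=11, K8=15, J1=31. Nearest is K4 (3).
From K4: distances to unvisited — F7=14, K8=18, J1=34. Nearest is F7 (14).
From F7: distances to unvisited — J1=22, K8=26. Nearest is J1 (22).
From J1: distances to unvisited — K8=16. Nearest is K8 (16).
Return K8→DC: 29.
Total = 14 + 3 + 14 + 22 + 16 + 29 = 98.

98 km along DC → A8 → K4 → F7 → J1 → K8 → DC.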